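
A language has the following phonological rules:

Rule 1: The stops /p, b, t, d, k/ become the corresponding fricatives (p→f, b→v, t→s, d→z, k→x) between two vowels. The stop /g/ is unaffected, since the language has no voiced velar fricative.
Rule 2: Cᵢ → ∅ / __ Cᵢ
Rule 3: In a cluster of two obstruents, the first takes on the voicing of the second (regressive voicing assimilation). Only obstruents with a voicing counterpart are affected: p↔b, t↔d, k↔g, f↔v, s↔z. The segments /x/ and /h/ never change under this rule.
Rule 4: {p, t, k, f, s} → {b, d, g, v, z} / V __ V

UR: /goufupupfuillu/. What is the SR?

gouvuvupfuilu

Rule 1 (intervocalic spirantization): /p/ is a stop between vowels /u/ and /u/, so it spirantizes to the fricative [f]. /goufupupfuillu/ → goufufupfuillu.
Rule 2 (degemination): /ll/ is a geminate; the first /l/ deletes. /goufufupfuillu/ → goufufupfuilu.
Rule 3 (regressive voicing assimilation): no segment meets the environment; /goufufupfuilu/ is unchanged.
Rule 4 (intervocalic voicing): /f/ is a voiceless obstruent between vowels /u/ and /u/, so it voices to [v]. /f/ is a voiceless obstruent between vowels /u/ and /u/, so it voices to [v]. /goufufupfuilu/ → gouvuvupfuilu.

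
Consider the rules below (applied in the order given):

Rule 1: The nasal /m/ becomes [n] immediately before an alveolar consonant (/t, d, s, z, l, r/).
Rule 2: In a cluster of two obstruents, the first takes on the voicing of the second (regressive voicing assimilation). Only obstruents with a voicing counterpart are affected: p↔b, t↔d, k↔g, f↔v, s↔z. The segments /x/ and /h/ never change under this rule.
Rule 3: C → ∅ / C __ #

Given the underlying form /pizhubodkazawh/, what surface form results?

pishubotkazaw

Rule 1 (nasal place assimilation): no segment meets the environment; /pizhubodkazawh/ is unchanged.
Rule 2 (regressive voicing assimilation): /z/ precedes the voiceless obstruent /h/, so it devoices to [s] by assimilation. /d/ precedes the voiceless obstruent /k/, so it devoices to [t] by assimilation. /pizhubodkazawh/ → pishubotkazawh.
Rule 3 (final cluster simplification): /h/ is the second consonant of a word-final cluster /wh/, so it deletes. /pishubotkazawh/ → pishubotkazaw.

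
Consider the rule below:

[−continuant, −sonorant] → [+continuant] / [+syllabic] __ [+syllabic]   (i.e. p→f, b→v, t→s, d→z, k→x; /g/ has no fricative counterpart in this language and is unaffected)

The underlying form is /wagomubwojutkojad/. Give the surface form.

No segment of /wagomubwojutkojad/ meets the structural description of the rule, so the form surfaces unchanged.

wagomubwojutkojad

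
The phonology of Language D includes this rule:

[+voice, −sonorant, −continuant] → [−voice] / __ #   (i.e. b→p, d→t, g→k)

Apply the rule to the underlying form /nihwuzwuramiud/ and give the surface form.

/d/ is a voiced stop in word-final position, so it devoices to [t].
Surface form: [nihwuzwuramiut].

nihwuzwuramiut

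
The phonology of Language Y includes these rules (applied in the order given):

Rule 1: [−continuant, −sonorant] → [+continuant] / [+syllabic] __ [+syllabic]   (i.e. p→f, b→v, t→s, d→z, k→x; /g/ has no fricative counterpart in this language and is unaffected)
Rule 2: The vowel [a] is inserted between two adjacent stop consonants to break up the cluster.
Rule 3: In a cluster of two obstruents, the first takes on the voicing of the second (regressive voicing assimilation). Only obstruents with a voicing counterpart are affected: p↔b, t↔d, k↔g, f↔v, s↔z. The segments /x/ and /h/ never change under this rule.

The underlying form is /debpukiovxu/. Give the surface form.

debapuxiofxu

Rule 1 (intervocalic spirantization): /k/ is a stop between vowels /u/ and /i/, so it spirantizes to the fricative [x]. /debpukiovxu/ → debpuxiovxu.
Rule 2 (stop-cluster a-epenthesis): /b/ and /p/ form a stop–stop cluster, so [a] is inserted between them. /debpuxiovxu/ → debapuxiovxu.
Rule 3 (regressive voicing assimilation): /v/ precedes the voiceless obstruent /x/, so it devoices to [f] by assimilation. /debapuxiovxu/ → debapuxiofxu.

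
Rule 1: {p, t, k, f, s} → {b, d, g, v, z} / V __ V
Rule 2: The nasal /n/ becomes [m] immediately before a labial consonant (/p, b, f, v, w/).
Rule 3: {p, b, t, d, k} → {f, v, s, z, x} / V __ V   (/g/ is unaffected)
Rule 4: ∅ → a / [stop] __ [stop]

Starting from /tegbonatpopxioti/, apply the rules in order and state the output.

Rule 1 (intervocalic voicing): /t/ is a voiceless obstruent between vowels /o/ and /i/, so it voices to [d]. /tegbonatpopxioti/ → tegbonatpopxiodi.
Rule 2 (nasal place assimilation): no segment meets the environment; /tegbonatpopxiodi/ is unchanged.
Rule 3 (intervocalic spirantization): /d/ is a stop between vowels /o/ and /i/, so it spirantizes to the fricative [z]. /tegbonatpopxiodi/ → tegbonatpopxiozi.
Rule 4 (stop-cluster a-epenthesis): /g/ and /b/ form a stop–stop cluster, so [a] is inserted between them. /t/ and /p/ form a stop–stop cluster, so [a] is inserted between them. /tegbonatpopxiozi/ → tegabonatapopxiozi.

tegabonatapopxiozi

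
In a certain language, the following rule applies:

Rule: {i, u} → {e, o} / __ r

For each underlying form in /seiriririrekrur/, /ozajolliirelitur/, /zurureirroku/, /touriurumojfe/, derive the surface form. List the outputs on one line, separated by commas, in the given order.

/seiriririrekrur/: /i/ is a high vowel immediately before /r/, so it lowers to [e]. /i/ is a high vowel immediately before /r/, so it lowers to [e]. /i/ is a high vowel immediately before /r/, so it lowers to [e]. /i/ is a high vowel immediately before /r/, so it lowers to [e]. /u/ is a high vowel immediately before /r/, so it lowers to [o]. → [seererererekror].
/ozajolliirelitur/: /i/ is a high vowel immediately before /r/, so it lowers to [e]. /u/ is a high vowel immediately before /r/, so it lowers to [o]. → [ozajollierelitor].
/zurureirroku/: /u/ is a high vowel immediately before /r/, so it lowers to [o]. /u/ is a high vowel immediately before /r/, so it lowers to [o]. /i/ is a high vowel immediately before /r/, so it lowers to [e]. → [zororeerroku].
/touriurumojfe/: /u/ is a high vowel immediately before /r/, so it lowers to [o]. /u/ is a high vowel immediately before /r/, so it lowers to [o]. → [tooriorumojfe].

seererererekror, ozajollierelitor, zororeerroku, tooriorumojfe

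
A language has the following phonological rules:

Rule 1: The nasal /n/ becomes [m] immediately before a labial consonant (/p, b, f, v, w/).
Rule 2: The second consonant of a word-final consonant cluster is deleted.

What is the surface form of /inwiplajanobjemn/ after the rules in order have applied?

Rule 1 (nasal place assimilation): /n/ precedes the labial consonant /w/, so it assimilates in place to [m]. /inwiplajanobjemn/ → imwiplajanobjemn.
Rule 2 (final cluster simplification): /n/ is the second consonant of a word-final cluster /mn/, so it deletes. /imwiplajanobjemn/ → imwiplajanobjem.

imwiplajanobjem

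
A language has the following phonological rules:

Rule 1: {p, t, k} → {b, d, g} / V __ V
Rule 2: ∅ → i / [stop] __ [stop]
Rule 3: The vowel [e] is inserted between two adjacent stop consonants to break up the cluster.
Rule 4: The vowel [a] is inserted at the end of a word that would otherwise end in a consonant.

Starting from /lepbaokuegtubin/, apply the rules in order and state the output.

Rule 1 (intervocalic voicing): /k/ is a voiceless stop between vowels /o/ and /u/, so it voices to [g]. /lepbaokuegtubin/ → lepbaoguegtubin.
Rule 2 (stop-cluster i-epenthesis): /p/ and /b/ form a stop–stop cluster, so [i] is inserted between them. /g/ and /t/ form a stop–stop cluster, so [i] is inserted between them. /lepbaoguegtubin/ → lepibaoguegitubin.
Rule 3 (stop-cluster e-epenthesis): no segment meets the environment; /lepibaoguegitubin/ is unchanged.
Rule 4 (final a-epenthesis): the form ends in the consonant /n/, so [a] is inserted word-finally. /lepibaoguegitubin/ → lepibaoguegitubina.

lepibaoguegitubina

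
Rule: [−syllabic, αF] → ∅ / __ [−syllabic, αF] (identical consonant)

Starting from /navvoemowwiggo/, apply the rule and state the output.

/vv/ is a geminate; the first /v/ deletes.
/ww/ is a geminate; the first /w/ deletes.
/gg/ is a geminate; the first /g/ deletes.
The other instances of /n/, /v/, /m/, /w/, /g/ do not occur in the required environment and remain unchanged.
Surface form: [navoemowigo].

navoemowigo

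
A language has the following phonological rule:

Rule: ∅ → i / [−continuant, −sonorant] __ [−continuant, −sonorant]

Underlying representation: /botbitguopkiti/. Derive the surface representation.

botibitiguopikiti

/t/ and /b/ form a stop–stop cluster, so [i] is inserted between them.
/t/ and /g/ form a stop–stop cluster, so [i] is inserted between them.
/p/ and /k/ form a stop–stop cluster, so [i] is inserted between them.
Surface form: [botibitiguopikiti].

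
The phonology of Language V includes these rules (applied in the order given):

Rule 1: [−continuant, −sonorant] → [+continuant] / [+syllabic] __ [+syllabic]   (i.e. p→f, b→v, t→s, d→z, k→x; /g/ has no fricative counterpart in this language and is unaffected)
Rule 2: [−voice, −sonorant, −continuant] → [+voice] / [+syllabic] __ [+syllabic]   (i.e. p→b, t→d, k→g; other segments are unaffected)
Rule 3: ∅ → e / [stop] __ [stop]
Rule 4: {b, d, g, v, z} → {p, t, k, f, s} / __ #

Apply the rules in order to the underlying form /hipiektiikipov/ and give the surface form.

Rule 1 (intervocalic spirantization): /p/ is a stop between vowels /i/ and /i/, so it spirantizes to the fricative [f]. /k/ is a stop between vowels /i/ and /i/, so it spirantizes to the fricative [x]. /p/ is a stop between vowels /i/ and /o/, so it spirantizes to the fricative [f]. /hipiektiikipov/ → hifiektiixifov.
Rule 2 (intervocalic voicing): no segment meets the environment; /hifiektiixifov/ is unchanged.
Rule 3 (stop-cluster e-epenthesis): /k/ and /t/ form a stop–stop cluster, so [e] is inserted between them. /hifiektiixifov/ → hifieketiixifov.
Rule 4 (final devoicing): /v/ is a voiced obstruent in word-final position, so it devoices to [f]. /hifieketiixifov/ → hifieketiixifof.

hifieketiixifof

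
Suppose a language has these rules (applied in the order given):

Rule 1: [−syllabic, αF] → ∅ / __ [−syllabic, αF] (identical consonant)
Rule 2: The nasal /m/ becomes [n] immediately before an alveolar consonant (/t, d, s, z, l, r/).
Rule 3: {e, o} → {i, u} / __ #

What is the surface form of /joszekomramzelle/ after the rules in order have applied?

joszekonranzeli

Rule 1 (degemination): /ll/ is a geminate; the first /l/ deletes. /joszekomramzelle/ → joszekomramzele.
Rule 2 (nasal place assimilation): /m/ precedes the alveolar consonant /r/, so it assimilates in place to [n]. /m/ precedes the alveolar consonant /z/, so it assimilates in place to [n]. /joszekomramzele/ → joszekonranzele.
Rule 3 (final vowel raising): /e/ is a mid vowel in word-final position, so it raises to [i]. /joszekonranzele/ → joszekonranzeli.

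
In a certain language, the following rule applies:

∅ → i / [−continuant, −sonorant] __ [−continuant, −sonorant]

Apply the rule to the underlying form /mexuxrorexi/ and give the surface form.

No segment of /mexuxrorexi/ meets the structural description of the rule, so the form surfaces unchanged.

mexuxrorexi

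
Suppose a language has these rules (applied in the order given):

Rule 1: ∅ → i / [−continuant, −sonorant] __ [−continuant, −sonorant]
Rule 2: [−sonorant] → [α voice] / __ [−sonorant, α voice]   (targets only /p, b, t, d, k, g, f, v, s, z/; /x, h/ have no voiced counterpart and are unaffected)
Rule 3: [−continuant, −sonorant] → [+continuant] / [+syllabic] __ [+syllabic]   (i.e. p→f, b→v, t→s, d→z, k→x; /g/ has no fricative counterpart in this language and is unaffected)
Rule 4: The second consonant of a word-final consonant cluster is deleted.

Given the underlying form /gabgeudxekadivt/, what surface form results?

gavigeutxexazif

Rule 1 (stop-cluster i-epenthesis): /b/ and /g/ form a stop–stop cluster, so [i] is inserted between them. /gabgeudxekadivt/ → gabigeudxekadivt.
Rule 2 (regressive voicing assimilation): /d/ precedes the voiceless obstruent /x/, so it devoices to [t] by assimilation. /v/ precedes the voiceless obstruent /t/, so it devoices to [f] by assimilation. /gabigeudxekadivt/ → gabigeutxekadift.
Rule 3 (intervocalic spirantization): /b/ is a stop between vowels /a/ and /i/, so it spirantizes to the fricative [v]. /k/ is a stop between vowels /e/ and /a/, so it spirantizes to the fricative [x]. /d/ is a stop between vowels /a/ and /i/, so it spirantizes to the fricative [z]. /gabigeutxekadift/ → gavigeutxexazift.
Rule 4 (final cluster simplification): /t/ is the second consonant of a word-final cluster /ft/, so it deletes. /gavigeutxexazift/ → gavigeutxexazif.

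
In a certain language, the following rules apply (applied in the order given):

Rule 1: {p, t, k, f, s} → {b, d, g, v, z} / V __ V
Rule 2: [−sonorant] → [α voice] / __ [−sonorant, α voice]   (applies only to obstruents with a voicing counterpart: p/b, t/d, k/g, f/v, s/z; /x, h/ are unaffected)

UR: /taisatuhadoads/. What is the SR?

taizaduhadoats

Rule 1 (intervocalic voicing): /s/ is a voiceless obstruent between vowels /i/ and /a/, so it voices to [z]. /t/ is a voiceless obstruent between vowels /a/ and /u/, so it voices to [d]. /taisatuhadoads/ → taizaduhadoads.
Rule 2 (regressive voicing assimilation): /d/ precedes the voiceless obstruent /s/, so it devoices to [t] by assimilation. /taizaduhadoads/ → taizaduhadoats.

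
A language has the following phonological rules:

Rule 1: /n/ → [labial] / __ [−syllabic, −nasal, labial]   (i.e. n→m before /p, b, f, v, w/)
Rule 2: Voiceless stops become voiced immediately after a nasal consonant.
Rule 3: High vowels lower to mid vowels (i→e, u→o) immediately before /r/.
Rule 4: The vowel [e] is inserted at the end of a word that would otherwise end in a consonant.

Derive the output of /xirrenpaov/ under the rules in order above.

Rule 1 (nasal place assimilation): /n/ precedes the labial consonant /p/, so it assimilates in place to [m]. /xirrenpaov/ → xirrempaov.
Rule 2 (post-nasal voicing): /p/ is a voiceless stop immediately after the nasal /m/, so it voices to [b]. /xirrempaov/ → xirrembaov.
Rule 3 (pre-rhotic lowering): /i/ is a high vowel immediately before /r/, so it lowers to [e]. /xirrembaov/ → xerrembaov.
Rule 4 (final e-epenthesis): the form ends in the consonant /v/, so [e] is inserted word-finally. /xerrembaov/ → xerrembaove.

xerrembaove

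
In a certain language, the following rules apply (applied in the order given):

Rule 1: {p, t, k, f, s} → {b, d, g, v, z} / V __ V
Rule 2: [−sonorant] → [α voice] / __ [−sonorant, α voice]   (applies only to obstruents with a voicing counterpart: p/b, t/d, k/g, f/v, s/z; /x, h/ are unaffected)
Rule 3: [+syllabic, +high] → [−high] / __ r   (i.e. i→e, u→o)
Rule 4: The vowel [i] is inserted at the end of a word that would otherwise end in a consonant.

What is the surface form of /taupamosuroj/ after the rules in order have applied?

Rule 1 (intervocalic voicing): /p/ is a voiceless obstruent between vowels /u/ and /a/, so it voices to [b]. /s/ is a voiceless obstruent between vowels /o/ and /u/, so it voices to [z]. /taupamosuroj/ → taubamozuroj.
Rule 2 (regressive voicing assimilation): no segment meets the environment; /taubamozuroj/ is unchanged.
Rule 3 (pre-rhotic lowering): /u/ is a high vowel immediately before /r/, so it lowers to [o]. /taubamozuroj/ → taubamozoroj.
Rule 4 (final i-epenthesis): the form ends in the consonant /j/, so [i] is inserted word-finally. /taubamozoroj/ → taubamozoroji.

taubamozoroji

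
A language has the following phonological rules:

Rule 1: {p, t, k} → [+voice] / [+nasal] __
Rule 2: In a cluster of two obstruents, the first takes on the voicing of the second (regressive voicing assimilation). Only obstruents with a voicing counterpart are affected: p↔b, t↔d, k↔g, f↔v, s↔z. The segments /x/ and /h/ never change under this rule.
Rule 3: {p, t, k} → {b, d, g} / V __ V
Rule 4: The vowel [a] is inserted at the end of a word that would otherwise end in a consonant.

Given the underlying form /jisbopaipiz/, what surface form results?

Rule 1 (post-nasal voicing): no segment meets the environment; /jisbopaipiz/ is unchanged.
Rule 2 (regressive voicing assimilation): /s/ precedes the voiced obstruent /b/, so it voices to [z] by assimilation. /jisbopaipiz/ → jizbopaipiz.
Rule 3 (intervocalic voicing): /p/ is a voiceless stop between vowels /o/ and /a/, so it voices to [b]. /p/ is a voiceless stop between vowels /i/ and /i/, so it voices to [b]. /jizbopaipiz/ → jizbobaibiz.
Rule 4 (final a-epenthesis): the form ends in the consonant /z/, so [a] is inserted word-finally. /jizbobaibiz/ → jizbobaibiza.

jizbobaibiza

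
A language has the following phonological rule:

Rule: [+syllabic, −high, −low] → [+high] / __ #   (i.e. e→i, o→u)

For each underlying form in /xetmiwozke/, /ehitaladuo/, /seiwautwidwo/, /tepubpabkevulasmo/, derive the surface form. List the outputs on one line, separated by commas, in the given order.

xetmiwozki, ehitaladuu, seiwautwidwu, tepubpabkevulasmu

/xetmiwozke/: /e/ is a mid vowel in word-final position, so it raises to [i]. → [xetmiwozki].
/ehitaladuo/: /o/ is a mid vowel in word-final position, so it raises to [u]. → [ehitaladuu].
/seiwautwidwo/: /o/ is a mid vowel in word-final position, so it raises to [u]. → [seiwautwidwu].
/tepubpabkevulasmo/: /o/ is a mid vowel in word-final position, so it raises to [u]. → [tepubpabkevulasmu].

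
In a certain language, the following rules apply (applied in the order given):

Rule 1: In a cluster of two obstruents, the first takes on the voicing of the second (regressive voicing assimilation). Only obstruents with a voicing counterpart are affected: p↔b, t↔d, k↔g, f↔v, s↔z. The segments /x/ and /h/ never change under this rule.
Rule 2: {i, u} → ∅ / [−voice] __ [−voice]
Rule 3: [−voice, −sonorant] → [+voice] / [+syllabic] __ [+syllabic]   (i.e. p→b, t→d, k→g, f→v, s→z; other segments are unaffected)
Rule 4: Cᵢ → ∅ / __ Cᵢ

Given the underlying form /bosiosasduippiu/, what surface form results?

boziozazduipiu

Rule 1 (regressive voicing assimilation): /s/ precedes the voiced obstruent /d/, so it voices to [z] by assimilation. /bosiosasduippiu/ → bosiosazduippiu.
Rule 2 (high vowel syncope): no segment meets the environment; /bosiosazduippiu/ is unchanged.
Rule 3 (intervocalic voicing): /s/ is a voiceless obstruent between vowels /o/ and /i/, so it voices to [z]. /s/ is a voiceless obstruent between vowels /o/ and /a/, so it voices to [z]. /bosiosazduippiu/ → boziozazduippiu.
Rule 4 (degemination): /pp/ is a geminate; the first /p/ deletes. /boziozazduippiu/ → boziozazduipiu.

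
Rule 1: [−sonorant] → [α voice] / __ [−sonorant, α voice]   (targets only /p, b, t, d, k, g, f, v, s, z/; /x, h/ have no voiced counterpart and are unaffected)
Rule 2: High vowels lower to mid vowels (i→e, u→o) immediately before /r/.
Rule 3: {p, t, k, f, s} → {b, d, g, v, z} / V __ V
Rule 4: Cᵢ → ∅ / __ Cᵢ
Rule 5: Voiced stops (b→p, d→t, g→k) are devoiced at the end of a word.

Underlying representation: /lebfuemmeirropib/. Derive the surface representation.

Rule 1 (regressive voicing assimilation): /b/ precedes the voiceless obstruent /f/, so it devoices to [p] by assimilation. /lebfuemmeirropib/ → lepfuemmeirropib.
Rule 2 (pre-rhotic lowering): /i/ is a high vowel immediately before /r/, so it lowers to [e]. /lepfuemmeirropib/ → lepfuemmeerropib.
Rule 3 (intervocalic voicing): /p/ is a voiceless obstruent between vowels /o/ and /i/, so it voices to [b]. /lepfuemmeerropib/ → lepfuemmeerrobib.
Rule 4 (degemination): /mm/ is a geminate; the first /m/ deletes. /rr/ is a geminate; the first /r/ deletes. /lepfuemmeerrobib/ → lepfuemeerobib.
Rule 5 (final devoicing): /b/ is a voiced stop in word-final position, so it devoices to [p]. /lepfuemeerobib/ → lepfuemeerobip.

lepfuemeerobip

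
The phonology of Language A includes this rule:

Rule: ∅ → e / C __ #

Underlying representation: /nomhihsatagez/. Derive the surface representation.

nomhihsatageze

the form ends in the consonant /z/, so [e] is inserted word-finally.
Surface form: [nomhihsatageze].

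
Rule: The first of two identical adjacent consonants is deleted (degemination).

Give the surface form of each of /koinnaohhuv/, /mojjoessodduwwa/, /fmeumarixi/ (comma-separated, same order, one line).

koinaohuv, mojoesoduwa, fmeumarixi

/koinnaohhuv/: /nn/ is a geminate; the first /n/ deletes. /hh/ is a geminate; the first /h/ deletes. → [koinaohuv].
/mojjoessodduwwa/: /jj/ is a geminate; the first /j/ deletes. /ss/ is a geminate; the first /s/ deletes. /dd/ is a geminate; the first /d/ deletes. /ww/ is a geminate; the first /w/ deletes. → [mojoesoduwa].
/fmeumarixi/: the rule's environment is not met; surfaces unchanged as [fmeumarixi].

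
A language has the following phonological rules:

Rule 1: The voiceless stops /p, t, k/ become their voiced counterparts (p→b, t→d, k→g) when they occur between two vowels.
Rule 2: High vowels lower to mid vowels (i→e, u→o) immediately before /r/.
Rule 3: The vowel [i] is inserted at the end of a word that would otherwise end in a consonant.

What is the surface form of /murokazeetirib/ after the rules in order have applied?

Rule 1 (intervocalic voicing): /k/ is a voiceless stop between vowels /o/ and /a/, so it voices to [g]. /t/ is a voiceless stop between vowels /e/ and /i/, so it voices to [d]. /murokazeetirib/ → murogazeedirib.
Rule 2 (pre-rhotic lowering): /u/ is a high vowel immediately before /r/, so it lowers to [o]. /i/ is a high vowel immediately before /r/, so it lowers to [e]. /murogazeedirib/ → morogazeederib.
Rule 3 (final i-epenthesis): the form ends in the consonant /b/, so [i] is inserted word-finally. /morogazeederib/ → morogazeederibi.

morogazeederibi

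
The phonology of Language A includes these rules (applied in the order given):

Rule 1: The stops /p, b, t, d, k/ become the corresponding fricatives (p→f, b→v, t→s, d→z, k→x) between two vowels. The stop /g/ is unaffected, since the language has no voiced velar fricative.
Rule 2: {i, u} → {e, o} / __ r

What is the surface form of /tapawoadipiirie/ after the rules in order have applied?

Rule 1 (intervocalic spirantization): /p/ is a stop between vowels /a/ and /a/, so it spirantizes to the fricative [f]. /d/ is a stop between vowels /a/ and /i/, so it spirantizes to the fricative [z]. /p/ is a stop between vowels /i/ and /i/, so it spirantizes to the fricative [f]. /tapawoadipiirie/ → tafawoazifiirie.
Rule 2 (pre-rhotic lowering): /i/ is a high vowel immediately before /r/, so it lowers to [e]. /tafawoazifiirie/ → tafawoazifierie.

tafawoazifierie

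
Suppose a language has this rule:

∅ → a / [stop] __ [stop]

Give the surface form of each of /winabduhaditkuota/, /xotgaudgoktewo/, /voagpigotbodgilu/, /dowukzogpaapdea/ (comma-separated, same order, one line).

/winabduhaditkuota/: /b/ and /d/ form a stop–stop cluster, so [a] is inserted between them. /t/ and /k/ form a stop–stop cluster, so [a] is inserted between them. → [winabaduhaditakuota].
/xotgaudgoktewo/: /t/ and /g/ form a stop–stop cluster, so [a] is inserted between them. /d/ and /g/ form a stop–stop cluster, so [a] is inserted between them. /k/ and /t/ form a stop–stop cluster, so [a] is inserted between them. → [xotagaudagokatewo].
/voagpigotbodgilu/: /g/ and /p/ form a stop–stop cluster, so [a] is inserted between them. /t/ and /b/ form a stop–stop cluster, so [a] is inserted between them. /d/ and /g/ form a stop–stop cluster, so [a] is inserted between them. → [voagapigotabodagilu].
/dowukzogpaapdea/: /g/ and /p/ form a stop–stop cluster, so [a] is inserted between them. /p/ and /d/ form a stop–stop cluster, so [a] is inserted between them. → [dowukzogapaapadea].

winabaduhaditakuota, xotagaudagokatewo, voagapigotabodagilu, dowukzogapaapadea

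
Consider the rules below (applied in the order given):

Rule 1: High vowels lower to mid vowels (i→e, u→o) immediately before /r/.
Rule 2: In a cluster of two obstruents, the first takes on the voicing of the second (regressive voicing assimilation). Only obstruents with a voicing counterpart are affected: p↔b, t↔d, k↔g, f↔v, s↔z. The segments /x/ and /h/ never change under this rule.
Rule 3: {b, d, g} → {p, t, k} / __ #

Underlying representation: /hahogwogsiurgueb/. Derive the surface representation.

Rule 1 (pre-rhotic lowering): /u/ is a high vowel immediately before /r/, so it lowers to [o]. /hahogwogsiurgueb/ → hahogwogsiorgueb.
Rule 2 (regressive voicing assimilation): /g/ precedes the voiceless obstruent /s/, so it devoices to [k] by assimilation. /hahogwogsiorgueb/ → hahogwoksiorgueb.
Rule 3 (final devoicing): /b/ is a voiced stop in word-final position, so it devoices to [p]. /hahogwoksiorgueb/ → hahogwoksiorguep.

hahogwoksiorguep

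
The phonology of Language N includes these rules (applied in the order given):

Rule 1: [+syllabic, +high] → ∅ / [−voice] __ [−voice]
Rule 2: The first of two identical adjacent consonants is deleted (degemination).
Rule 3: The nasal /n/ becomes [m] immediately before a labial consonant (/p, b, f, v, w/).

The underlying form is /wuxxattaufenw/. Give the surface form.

Rule 1 (high vowel syncope): no segment meets the environment; /wuxxattaufenw/ is unchanged.
Rule 2 (degemination): /xx/ is a geminate; the first /x/ deletes. /tt/ is a geminate; the first /t/ deletes. /wuxxattaufenw/ → wuxataufenw.
Rule 3 (nasal place assimilation): /n/ precedes the labial consonant /w/, so it assimilates in place to [m]. /wuxataufenw/ → wuxataufemw.

wuxataufemw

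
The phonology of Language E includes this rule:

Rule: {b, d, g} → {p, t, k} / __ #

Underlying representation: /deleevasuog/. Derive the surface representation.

deleevasuok

/g/ is a voiced stop in word-final position, so it devoices to [k].
Surface form: [deleevasuok].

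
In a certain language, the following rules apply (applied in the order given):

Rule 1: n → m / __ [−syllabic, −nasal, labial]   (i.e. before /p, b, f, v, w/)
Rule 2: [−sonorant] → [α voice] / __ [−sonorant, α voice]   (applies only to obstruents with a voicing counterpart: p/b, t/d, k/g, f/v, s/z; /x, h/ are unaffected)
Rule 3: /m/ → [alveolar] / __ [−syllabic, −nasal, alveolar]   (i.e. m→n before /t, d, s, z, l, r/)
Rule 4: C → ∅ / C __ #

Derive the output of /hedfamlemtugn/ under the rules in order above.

hetfanlentug

Rule 1 (nasal place assimilation): no segment meets the environment; /hedfamlemtugn/ is unchanged.
Rule 2 (regressive voicing assimilation): /d/ precedes the voiceless obstruent /f/, so it devoices to [t] by assimilation. /hedfamlemtugn/ → hetfamlemtugn.
Rule 3 (nasal place assimilation): /m/ precedes the alveolar consonant /l/, so it assimilates in place to [n]. /m/ precedes the alveolar consonant /t/, so it assimilates in place to [n]. /hetfamlemtugn/ → hetfanlentugn.
Rule 4 (final cluster simplification): /n/ is the second consonant of a word-final cluster /gn/, so it deletes. /hetfanlentugn/ → hetfanlentug.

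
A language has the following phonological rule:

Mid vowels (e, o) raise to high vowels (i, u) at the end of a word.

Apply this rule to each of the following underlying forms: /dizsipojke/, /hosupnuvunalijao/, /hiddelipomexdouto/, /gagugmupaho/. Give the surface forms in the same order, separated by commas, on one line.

dizsipojki, hosupnuvunalijau, hiddelipomexdoutu, gagugmupahu

/dizsipojke/: /e/ is a mid vowel in word-final position, so it raises to [i]. → [dizsipojki].
/hosupnuvunalijao/: /o/ is a mid vowel in word-final position, so it raises to [u]. → [hosupnuvunalijau].
/hiddelipomexdouto/: /o/ is a mid vowel in word-final position, so it raises to [u]. → [hiddelipomexdoutu].
/gagugmupaho/: /o/ is a mid vowel in word-final position, so it raises to [u]. → [gagugmupahu].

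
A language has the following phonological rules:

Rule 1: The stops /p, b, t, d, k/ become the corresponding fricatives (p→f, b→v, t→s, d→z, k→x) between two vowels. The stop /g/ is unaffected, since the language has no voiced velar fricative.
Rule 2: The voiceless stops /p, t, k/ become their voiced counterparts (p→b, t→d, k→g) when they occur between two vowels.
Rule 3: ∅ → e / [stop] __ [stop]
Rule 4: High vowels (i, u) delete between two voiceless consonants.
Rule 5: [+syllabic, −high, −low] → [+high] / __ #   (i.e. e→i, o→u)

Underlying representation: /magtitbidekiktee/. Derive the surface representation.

magettebizexketei

Rule 1 (intervocalic spirantization): /d/ is a stop between vowels /i/ and /e/, so it spirantizes to the fricative [z]. /k/ is a stop between vowels /e/ and /i/, so it spirantizes to the fricative [x]. /magtitbidekiktee/ → magtitbizexiktee.
Rule 2 (intervocalic voicing): no segment meets the environment; /magtitbizexiktee/ is unchanged.
Rule 3 (stop-cluster e-epenthesis): /g/ and /t/ form a stop–stop cluster, so [e] is inserted between them. /t/ and /b/ form a stop–stop cluster, so [e] is inserted between them. /k/ and /t/ form a stop–stop cluster, so [e] is inserted between them. /magtitbizexiktee/ → magetitebizexiketee.
Rule 4 (high vowel syncope): /i/ is a high vowel flanked by voiceless consonants /t/ and /t/, so it deletes. /i/ is a high vowel flanked by voiceless consonants /x/ and /k/, so it deletes. /magetitebizexiketee/ → magettebizexketee.
Rule 5 (final vowel raising): /e/ is a mid vowel in word-final position, so it raises to [i]. /magettebizexketee/ → magettebizexketei.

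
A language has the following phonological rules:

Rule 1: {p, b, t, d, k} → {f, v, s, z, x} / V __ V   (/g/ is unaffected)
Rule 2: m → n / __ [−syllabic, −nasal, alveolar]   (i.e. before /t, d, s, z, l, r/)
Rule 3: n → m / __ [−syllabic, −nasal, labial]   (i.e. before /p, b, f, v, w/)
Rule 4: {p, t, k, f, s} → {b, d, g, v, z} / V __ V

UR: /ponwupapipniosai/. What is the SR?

pomwuvavipniozai

Rule 1 (intervocalic spirantization): /p/ is a stop between vowels /u/ and /a/, so it spirantizes to the fricative [f]. /p/ is a stop between vowels /a/ and /i/, so it spirantizes to the fricative [f]. /ponwupapipniosai/ → ponwufafipniosai.
Rule 2 (nasal place assimilation): no segment meets the environment; /ponwufafipniosai/ is unchanged.
Rule 3 (nasal place assimilation): /n/ precedes the labial consonant /w/, so it assimilates in place to [m]. /ponwufafipniosai/ → pomwufafipniosai.
Rule 4 (intervocalic voicing): /f/ is a voiceless obstruent between vowels /u/ and /a/, so it voices to [v]. /f/ is a voiceless obstruent between vowels /a/ and /i/, so it voices to [v]. /s/ is a voiceless obstruent between vowels /o/ and /a/, so it voices to [z]. /pomwufafipniosai/ → pomwuvavipniozai.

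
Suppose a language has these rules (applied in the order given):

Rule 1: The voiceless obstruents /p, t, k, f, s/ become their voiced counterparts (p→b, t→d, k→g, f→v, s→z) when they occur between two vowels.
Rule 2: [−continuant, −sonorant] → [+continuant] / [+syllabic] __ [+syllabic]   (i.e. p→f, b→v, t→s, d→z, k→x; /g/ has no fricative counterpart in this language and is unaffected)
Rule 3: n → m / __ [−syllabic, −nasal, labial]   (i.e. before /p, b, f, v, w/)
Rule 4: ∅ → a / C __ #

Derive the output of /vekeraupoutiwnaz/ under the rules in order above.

vegerauvouziwnaza

Rule 1 (intervocalic voicing): /k/ is a voiceless obstruent between vowels /e/ and /e/, so it voices to [g]. /p/ is a voiceless obstruent between vowels /u/ and /o/, so it voices to [b]. /t/ is a voiceless obstruent between vowels /u/ and /i/, so it voices to [d]. /vekeraupoutiwnaz/ → vegerauboudiwnaz.
Rule 2 (intervocalic spirantization): /b/ is a stop between vowels /u/ and /o/, so it spirantizes to the fricative [v]. /d/ is a stop between vowels /u/ and /i/, so it spirantizes to the fricative [z]. /vegerauboudiwnaz/ → vegerauvouziwnaz.
Rule 3 (nasal place assimilation): no segment meets the environment; /vegerauvouziwnaz/ is unchanged.
Rule 4 (final a-epenthesis): the form ends in the consonant /z/, so [a] is inserted word-finally. /vegerauvouziwnaz/ → vegerauvouziwnaza.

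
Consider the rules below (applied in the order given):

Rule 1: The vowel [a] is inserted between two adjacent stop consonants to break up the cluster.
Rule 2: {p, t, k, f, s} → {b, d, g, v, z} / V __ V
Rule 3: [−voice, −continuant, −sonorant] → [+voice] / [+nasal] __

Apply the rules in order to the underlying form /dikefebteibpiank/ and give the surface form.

Rule 1 (stop-cluster a-epenthesis): /b/ and /t/ form a stop–stop cluster, so [a] is inserted between them. /b/ and /p/ form a stop–stop cluster, so [a] is inserted between them. /dikefebteibpiank/ → dikefebateibapiank.
Rule 2 (intervocalic voicing): /k/ is a voiceless obstruent between vowels /i/ and /e/, so it voices to [g]. /f/ is a voiceless obstruent between vowels /e/ and /e/, so it voices to [v]. /t/ is a voiceless obstruent between vowels /a/ and /e/, so it voices to [d]. /p/ is a voiceless obstruent between vowels /a/ and /i/, so it voices to [b]. /dikefebateibapiank/ → digevebadeibabiank.
Rule 3 (post-nasal voicing): /k/ is a voiceless stop immediately after the nasal /n/, so it voices to [g]. /digevebadeibabiank/ → digevebadeibabiang.

digevebadeibabiang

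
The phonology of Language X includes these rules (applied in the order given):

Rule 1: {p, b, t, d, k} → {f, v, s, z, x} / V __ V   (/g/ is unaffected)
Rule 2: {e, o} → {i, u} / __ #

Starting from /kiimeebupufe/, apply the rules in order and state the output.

kiimeevufufi

Rule 1 (intervocalic spirantization): /b/ is a stop between vowels /e/ and /u/, so it spirantizes to the fricative [v]. /p/ is a stop between vowels /u/ and /u/, so it spirantizes to the fricative [f]. /kiimeebupufe/ → kiimeevufufe.
Rule 2 (final vowel raising): /e/ is a mid vowel in word-final position, so it raises to [i]. /kiimeevufufe/ → kiimeevufufi.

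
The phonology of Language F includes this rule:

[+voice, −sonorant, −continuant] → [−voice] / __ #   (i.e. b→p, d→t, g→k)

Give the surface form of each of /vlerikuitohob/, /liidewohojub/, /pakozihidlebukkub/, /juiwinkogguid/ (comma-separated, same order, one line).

vlerikuitohop, liidewohojup, pakozihidlebukkup, juiwinkogguit

/vlerikuitohob/: /b/ is a voiced stop in word-final position, so it devoices to [p]. → [vlerikuitohop].
/liidewohojub/: /b/ is a voiced stop in word-final position, so it devoices to [p]. → [liidewohojup].
/pakozihidlebukkub/: /b/ is a voiced stop in word-final position, so it devoices to [p]. → [pakozihidlebukkup].
/juiwinkogguid/: /d/ is a voiced stop in word-final position, so it devoices to [t]. → [juiwinkogguit].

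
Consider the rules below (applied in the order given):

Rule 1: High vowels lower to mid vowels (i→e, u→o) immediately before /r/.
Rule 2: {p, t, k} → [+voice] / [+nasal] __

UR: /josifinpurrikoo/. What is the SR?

josifinborrikoo

Rule 1 (pre-rhotic lowering): /u/ is a high vowel immediately before /r/, so it lowers to [o]. /josifinpurrikoo/ → josifinporrikoo.
Rule 2 (post-nasal voicing): /p/ is a voiceless stop immediately after the nasal /n/, so it voices to [b]. /josifinporrikoo/ → josifinborrikoo.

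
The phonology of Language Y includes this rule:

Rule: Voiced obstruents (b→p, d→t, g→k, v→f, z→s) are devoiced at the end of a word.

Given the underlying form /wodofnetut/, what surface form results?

No segment of /wodofnetut/ meets the structural description of the rule, so the form surfaces unchanged.

wodofnetut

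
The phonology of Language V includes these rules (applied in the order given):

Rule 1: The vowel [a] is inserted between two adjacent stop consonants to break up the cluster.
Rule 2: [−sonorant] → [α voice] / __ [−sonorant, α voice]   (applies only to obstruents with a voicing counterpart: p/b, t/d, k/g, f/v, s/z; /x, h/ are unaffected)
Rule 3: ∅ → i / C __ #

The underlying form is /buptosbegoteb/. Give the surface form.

Rule 1 (stop-cluster a-epenthesis): /p/ and /t/ form a stop–stop cluster, so [a] is inserted between them. /buptosbegoteb/ → bupatosbegoteb.
Rule 2 (regressive voicing assimilation): /s/ precedes the voiced obstruent /b/, so it voices to [z] by assimilation. /bupatosbegoteb/ → bupatozbegoteb.
Rule 3 (final i-epenthesis): the form ends in the consonant /b/, so [i] is inserted word-finally. /bupatozbegoteb/ → bupatozbegotebi.

bupatozbegotebi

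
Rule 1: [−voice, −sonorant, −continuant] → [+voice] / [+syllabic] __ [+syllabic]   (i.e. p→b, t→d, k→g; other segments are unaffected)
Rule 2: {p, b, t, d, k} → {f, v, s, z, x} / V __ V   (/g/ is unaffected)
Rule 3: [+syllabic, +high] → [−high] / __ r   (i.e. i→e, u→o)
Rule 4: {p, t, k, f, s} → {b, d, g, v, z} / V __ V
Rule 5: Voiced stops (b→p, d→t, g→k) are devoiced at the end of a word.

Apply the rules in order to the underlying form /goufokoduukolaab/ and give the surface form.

gouvogozuugolaap

Rule 1 (intervocalic voicing): /k/ is a voiceless stop between vowels /o/ and /o/, so it voices to [g]. /k/ is a voiceless stop between vowels /u/ and /o/, so it voices to [g]. /goufokoduukolaab/ → goufogoduugolaab.
Rule 2 (intervocalic spirantization): /d/ is a stop between vowels /o/ and /u/, so it spirantizes to the fricative [z]. /goufogoduugolaab/ → goufogozuugolaab.
Rule 3 (pre-rhotic lowering): no segment meets the environment; /goufogozuugolaab/ is unchanged.
Rule 4 (intervocalic voicing): /f/ is a voiceless obstruent between vowels /u/ and /o/, so it voices to [v]. /goufogozuugolaab/ → gouvogozuugolaab.
Rule 5 (final devoicing): /b/ is a voiced stop in word-final position, so it devoices to [p]. /gouvogozuugolaab/ → gouvogozuugolaap.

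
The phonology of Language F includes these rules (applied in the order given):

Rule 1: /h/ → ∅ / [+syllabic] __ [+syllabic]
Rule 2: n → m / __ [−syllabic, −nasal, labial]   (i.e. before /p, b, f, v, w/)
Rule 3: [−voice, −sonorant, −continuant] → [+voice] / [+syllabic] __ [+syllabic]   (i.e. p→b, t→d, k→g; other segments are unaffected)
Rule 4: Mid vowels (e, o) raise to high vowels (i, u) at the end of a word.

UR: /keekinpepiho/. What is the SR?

Rule 1 (intervocalic h-deletion): /h/ occurs between vowels /i/ and /o/, so it deletes. /keekinpepiho/ → keekinpepio.
Rule 2 (nasal place assimilation): /n/ precedes the labial consonant /p/, so it assimilates in place to [m]. /keekinpepio/ → keekimpepio.
Rule 3 (intervocalic voicing): /k/ is a voiceless stop between vowels /e/ and /i/, so it voices to [g]. /p/ is a voiceless stop between vowels /e/ and /i/, so it voices to [b]. /keekimpepio/ → keegimpebio.
Rule 4 (final vowel raising): /o/ is a mid vowel in word-final position, so it raises to [u]. /keegimpebio/ → keegimpebiu.

keegimpebiu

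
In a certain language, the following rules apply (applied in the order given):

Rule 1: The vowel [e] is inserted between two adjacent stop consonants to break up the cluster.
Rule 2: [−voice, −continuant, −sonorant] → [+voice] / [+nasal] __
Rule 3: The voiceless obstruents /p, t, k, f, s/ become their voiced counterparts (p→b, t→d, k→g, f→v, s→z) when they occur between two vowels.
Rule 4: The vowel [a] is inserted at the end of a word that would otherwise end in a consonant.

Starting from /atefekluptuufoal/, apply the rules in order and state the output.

adeveklubeduuvoala

Rule 1 (stop-cluster e-epenthesis): /p/ and /t/ form a stop–stop cluster, so [e] is inserted between them. /atefekluptuufoal/ → atefeklupetuufoal.
Rule 2 (post-nasal voicing): no segment meets the environment; /atefeklupetuufoal/ is unchanged.
Rule 3 (intervocalic voicing): /t/ is a voiceless obstruent between vowels /a/ and /e/, so it voices to [d]. /f/ is a voiceless obstruent between vowels /e/ and /e/, so it voices to [v]. /p/ is a voiceless obstruent between vowels /u/ and /e/, so it voices to [b]. /t/ is a voiceless obstruent between vowels /e/ and /u/, so it voices to [d]. /f/ is a voiceless obstruent between vowels /u/ and /o/, so it voices to [v]. /atefeklupetuufoal/ → adeveklubeduuvoal.
Rule 4 (final a-epenthesis): the form ends in the consonant /l/, so [a] is inserted word-finally. /adeveklubeduuvoal/ → adeveklubeduuvoala.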